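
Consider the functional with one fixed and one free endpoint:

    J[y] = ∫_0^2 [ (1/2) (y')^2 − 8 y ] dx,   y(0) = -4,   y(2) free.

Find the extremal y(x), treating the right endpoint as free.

The Lagrangian L = (1/2) (y')^2 − 8 y gives
    ∂L/∂y = −8,   ∂L/∂y' = y'.
Euler-Lagrange: d/dx(y') − (−8) = 0, i.e. y'' + 8 = 0, so
    y(x) = −(8/2) x^2 + C1 x + C2.
Fixed left endpoint y(0) = -4 ⇒ C2 = -4.
The right endpoint x = 2 is free, so the natural (transversality) condition is ∂L/∂y' |_{x=2} = 0, i.e. y'(2) = 0.
Compute y'(x) = −8 x + C1, so y'(2) = −16 + C1 = 0 ⇒ C1 = 16.
Therefore the extremal is
    y(x) = −4 x^2 + 16 x − 4.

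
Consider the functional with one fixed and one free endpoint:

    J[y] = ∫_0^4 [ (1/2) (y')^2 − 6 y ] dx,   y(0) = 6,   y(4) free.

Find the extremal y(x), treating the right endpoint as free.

The Lagrangian L = (1/2) (y')^2 − 6 y gives
    ∂L/∂y = −6,   ∂L/∂y' = y'.
Euler-Lagrange: d/dx(y') − (−6) = 0, i.e. y'' + 6 = 0, so
    y(x) = −(6/2) x^2 + C1 x + C2.
Fixed left endpoint y(0) = 6 ⇒ C2 = 6.
The right endpoint x = 4 is free, so the natural (transversality) condition is ∂L/∂y' |_{x=4} = 0, i.e. y'(4) = 0.
Compute y'(x) = −6 x + C1, so y'(4) = −24 + C1 = 0 ⇒ C1 = 24.
Therefore the extremal is
    y(x) = −3 x^2 + 24 x + 6.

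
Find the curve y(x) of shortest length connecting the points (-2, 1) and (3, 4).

Arc-length functional: J[y] = ∫ sqrt(1 + (y')^2) dx.
Lagrangian L = sqrt(1 + (y')^2) has no explicit y dependence, so ∂L/∂y = 0 and the Euler-Lagrange equation gives
    d/dx( y' / sqrt(1 + (y')^2) ) = 0  ⇒  y' / sqrt(1 + (y')^2) = const.
Hence y' is constant, so y(x) is affine.
Fitting the endpoints (-2, 1) and (3, 4):
    slope m = (4 − 1) / (3 − (-2)) = 3/5,
    intercept c = 1 − m·(-2) = 11/5.
Extremal: y(x) = (3/5) x + 11/5.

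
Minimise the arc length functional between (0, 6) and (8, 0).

Arc-length functional: J[y] = ∫ sqrt(1 + (y')^2) dx.
Lagrangian L = sqrt(1 + (y')^2) has no explicit y dependence, so ∂L/∂y = 0 and the Euler-Lagrange equation gives
    d/dx( y' / sqrt(1 + (y')^2) ) = 0  ⇒  y' / sqrt(1 + (y')^2) = const.
Hence y' is constant, so y(x) is affine.
Fitting the endpoints (0, 6) and (8, 0):
    slope m = (0 − 6) / (8 − 0) = -3/4,
    intercept c = 6 − m·0 = 6.
Extremal: y(x) = (-3/4) x + 6.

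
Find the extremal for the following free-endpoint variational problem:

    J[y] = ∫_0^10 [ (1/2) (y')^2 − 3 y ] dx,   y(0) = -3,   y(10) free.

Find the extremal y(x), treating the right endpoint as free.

The Lagrangian L = (1/2) (y')^2 − 3 y gives
    ∂L/∂y = −3,   ∂L/∂y' = y'.
Euler-Lagrange: d/dx(y') − (−3) = 0, i.e. y'' + 3 = 0, so
    y(x) = −(3/2) x^2 + C1 x + C2.
Fixed left endpoint y(0) = -3 ⇒ C2 = -3.
The right endpoint x = 10 is free, so the natural (transversality) condition is ∂L/∂y' |_{x=10} = 0, i.e. y'(10) = 0.
Compute y'(x) = −3 x + C1, so y'(10) = −30 + C1 = 0 ⇒ C1 = 30.
Therefore the extremal is
    y(x) = −(3/2) x^2 + 30 x − 3.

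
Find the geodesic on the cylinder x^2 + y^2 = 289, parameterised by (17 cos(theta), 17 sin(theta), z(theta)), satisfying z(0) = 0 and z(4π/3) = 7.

Parameterise the cylinder of radius R = 17 as
    r(θ) = (17 cos θ, 17 sin θ, z(θ)).
The arc-length element is
    ds = sqrt(289 + (dz/dθ)^2) dθ,
so the Lagrangian is L = sqrt(289 + z'^2).
L depends on z' only, not on z or θ, so ∂L/∂z = 0 and
    ∂L/∂z' = z' / sqrt(289 + z'^2).
The Euler-Lagrange equation gives
    d/dθ( z' / sqrt(289 + z'^2) ) = 0,
so z' is constant. Integrating once:
    z(θ) = a θ + b,
a helix on the cylinder (a straight line when the cylinder is unrolled). The constants a, b are determined by the endpoint conditions.
With endpoint conditions z(0) = 0 and z(4π/3) = 7: from z(0) = b we get b = 0, and a·4π/3 + 0 = 7 gives a = 21/(4π), so
    z(θ) = (21/(4π)) θ.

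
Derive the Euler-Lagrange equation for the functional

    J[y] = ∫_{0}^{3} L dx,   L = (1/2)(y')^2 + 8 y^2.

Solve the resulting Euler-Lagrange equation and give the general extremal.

The Lagrangian is L = (1/2)(y')^2 + 8 y^2.
∂L/∂y = 16y.
∂L/∂y' = y'.
The Euler-Lagrange equation d/dx(∂L/∂y') − ∂L/∂y = 0 becomes:
    y'' - 16 y = 0
General solution: y(x) = A e^(4x) + B e^(-4x), where A and B are arbitrary constants fixed by the endpoint conditions.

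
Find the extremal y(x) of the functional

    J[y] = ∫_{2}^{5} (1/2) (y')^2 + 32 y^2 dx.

The Lagrangian is L = (1/2) (y')^2 + 32 y^2.
Compute ∂L/∂y = 64y, ∂L/∂y' = y'.
The Euler-Lagrange equation d/dx(∂L/∂y') − ∂L/∂y = 0 reduces to
    y'' − 64 y = 0.
Its general solution is
    y(x) = A e^(8x) + B e^(−8x),
with A, B fixed by the endpoint conditions.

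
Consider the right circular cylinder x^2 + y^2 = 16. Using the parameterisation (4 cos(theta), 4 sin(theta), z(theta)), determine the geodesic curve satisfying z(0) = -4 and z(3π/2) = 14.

Parameterise the cylinder of radius R = 4 as
    r(θ) = (4 cos θ, 4 sin θ, z(θ)).
The arc-length element is
    ds = sqrt(16 + (dz/dθ)^2) dθ,
so the Lagrangian is L = sqrt(16 + z'^2).
L depends on z' only, not on z or θ, so ∂L/∂z = 0 and
    ∂L/∂z' = z' / sqrt(16 + z'^2).
The Euler-Lagrange equation gives
    d/dθ( z' / sqrt(16 + z'^2) ) = 0,
so z' is constant. Integrating once:
    z(θ) = a θ + b,
a helix on the cylinder (a straight line when the cylinder is unrolled). The constants a, b are determined by the endpoint conditions.
With endpoint conditions z(0) = -4 and z(3π/2) = 14: from z(0) = b we get b = -4, and a·3π/2 + -4 = 14 gives a = 12/π, so
    z(θ) = (12/π) θ − 4.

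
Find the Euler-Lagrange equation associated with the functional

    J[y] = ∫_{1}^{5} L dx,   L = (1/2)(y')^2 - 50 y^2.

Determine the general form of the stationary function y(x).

The Lagrangian is L = (1/2)(y')^2 - 50 y^2.
∂L/∂y = -100y.
∂L/∂y' = y'.
The Euler-Lagrange equation d/dx(∂L/∂y') − ∂L/∂y = 0 becomes:
    y'' + 100 y = 0
General solution: y(x) = A sin(10x) + B cos(10x), where A and B are arbitrary constants fixed by the endpoint conditions.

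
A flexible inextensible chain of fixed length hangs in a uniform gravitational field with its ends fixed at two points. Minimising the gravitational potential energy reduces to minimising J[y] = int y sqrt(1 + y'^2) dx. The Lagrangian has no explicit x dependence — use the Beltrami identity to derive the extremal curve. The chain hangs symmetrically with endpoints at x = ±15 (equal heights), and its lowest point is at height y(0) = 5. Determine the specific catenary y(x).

The Lagrangian L(y, y') = y sqrt(1 + y'^2) has no explicit x dependence, so the Beltrami identity applies:
    L − y' ∂L/∂y' = C.
Compute ∂L/∂y' = y · y' / sqrt(1 + y'^2). Then
    L − y' ∂L/∂y'
    = y sqrt(1 + y'^2) − y · y'^2 / sqrt(1 + y'^2)
    = y (1 + y'^2 − y'^2) / sqrt(1 + y'^2)
    = y / sqrt(1 + y'^2) = C.
Squaring gives y^2 = C^2 (1 + y'^2), i.e.
    y'^2 = y^2 / C^2 − 1.
Separating variables,
    dy / sqrt(y^2 − C^2) = dx / C,
and integrating gives arccosh(y / C) = (x − a)/C, so
    y(x) = C cosh((x − a)/C),
the catenary. The constants C and a are fixed by the two endpoint conditions (and, for the hanging-chain problem, the length constraint selects C).
Now fit the given data. The endpoints x = ±15 are symmetric at equal height, so the catenary is even about its minimum: a = 0 and y(x) = C cosh(x/C). The lowest point is y(0) = C cosh(0) = C, and we are told y(0) = 5, so C = 5. Therefore
    y(x) = 5 cosh(x/5),
and at the endpoints
    y(±15) = 5 cosh(15/5).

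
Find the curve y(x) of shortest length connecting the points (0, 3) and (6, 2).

Arc-length functional: J[y] = ∫ sqrt(1 + (y')^2) dx.
Lagrangian L = sqrt(1 + (y')^2) has no explicit y dependence, so ∂L/∂y = 0 and the Euler-Lagrange equation gives
    d/dx( y' / sqrt(1 + (y')^2) ) = 0  ⇒  y' / sqrt(1 + (y')^2) = const.
Hence y' is constant, so y(x) is affine.
Fitting the endpoints (0, 3) and (6, 2):
    slope m = (2 − 3) / (6 − 0) = -1/6,
    intercept c = 3 − m·0 = 3.
Extremal: y(x) = (-1/6) x + 3.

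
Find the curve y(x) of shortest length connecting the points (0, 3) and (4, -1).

Arc-length functional: J[y] = ∫ sqrt(1 + (y')^2) dx.
Lagrangian L = sqrt(1 + (y')^2) has no explicit y dependence, so ∂L/∂y = 0 and the Euler-Lagrange equation gives
    d/dx( y' / sqrt(1 + (y')^2) ) = 0  ⇒  y' / sqrt(1 + (y')^2) = const.
Hence y' is constant, so y(x) is affine.
Fitting the endpoints (0, 3) and (4, -1):
    slope m = ((-1) − 3) / (4 − 0) = -1,
    intercept c = 3 − m·0 = 3.
Extremal: y(x) = -x + 3.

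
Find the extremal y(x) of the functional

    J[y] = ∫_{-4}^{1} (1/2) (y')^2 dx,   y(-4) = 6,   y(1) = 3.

The Lagrangian is L = (1/2) (y')^2.
Compute ∂L/∂y = 0, ∂L/∂y' = y'.
The Euler-Lagrange equation d/dx(∂L/∂y') − ∂L/∂y = 0 reduces to
    y'' = 0.
Its general solution is
    y(x) = A x + B,
with A, B fixed by the endpoint conditions.
Applying the endpoint conditions y(-4) = 6 and y(1) = 3: solve A·-4 + B = 6 and A·1 + B = 3. Subtracting gives A(1 − -4) = 3 − 6, so A = -3/5, and B = 6 − A·-4 = 18/5. Therefore
    y(x) = (-3/5) x + 18/5.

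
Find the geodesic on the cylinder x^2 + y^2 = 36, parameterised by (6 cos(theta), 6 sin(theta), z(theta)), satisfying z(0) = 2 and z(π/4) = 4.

Parameterise the cylinder of radius R = 6 as
    r(θ) = (6 cos θ, 6 sin θ, z(θ)).
The arc-length element is
    ds = sqrt(36 + (dz/dθ)^2) dθ,
so the Lagrangian is L = sqrt(36 + z'^2).
L depends on z' only, not on z or θ, so ∂L/∂z = 0 and
    ∂L/∂z' = z' / sqrt(36 + z'^2).
The Euler-Lagrange equation gives
    d/dθ( z' / sqrt(36 + z'^2) ) = 0,
so z' is constant. Integrating once:
    z(θ) = a θ + b,
a helix on the cylinder (a straight line when the cylinder is unrolled). The constants a, b are determined by the endpoint conditions.
With endpoint conditions z(0) = 2 and z(π/4) = 4: from z(0) = b we get b = 2, and a·π/4 + 2 = 4 gives a = 8/π, so
    z(θ) = (8/π) θ + 2.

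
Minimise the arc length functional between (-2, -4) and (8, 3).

Arc-length functional: J[y] = ∫ sqrt(1 + (y')^2) dx.
Lagrangian L = sqrt(1 + (y')^2) has no explicit y dependence, so ∂L/∂y = 0 and the Euler-Lagrange equation gives
    d/dx( y' / sqrt(1 + (y')^2) ) = 0  ⇒  y' / sqrt(1 + (y')^2) = const.
Hence y' is constant, so y(x) is affine.
Fitting the endpoints (-2, -4) and (8, 3):
    slope m = (3 − (-4)) / (8 − (-2)) = 7/10,
    intercept c = (-4) − m·(-2) = -13/5.
Extremal: y(x) = (7/10) x - 13/5.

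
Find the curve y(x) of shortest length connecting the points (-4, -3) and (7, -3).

Arc-length functional: J[y] = ∫ sqrt(1 + (y')^2) dx.
Lagrangian L = sqrt(1 + (y')^2) has no explicit y dependence, so ∂L/∂y = 0 and the Euler-Lagrange equation gives
    d/dx( y' / sqrt(1 + (y')^2) ) = 0  ⇒  y' / sqrt(1 + (y')^2) = const.
Hence y' is constant, so y(x) is affine.
Fitting the endpoints (-4, -3) and (7, -3):
    slope m = ((-3) − (-3)) / (7 − (-4)) = 0,
    intercept c = (-3) − m·(-4) = -3.
Extremal: y(x) = -3.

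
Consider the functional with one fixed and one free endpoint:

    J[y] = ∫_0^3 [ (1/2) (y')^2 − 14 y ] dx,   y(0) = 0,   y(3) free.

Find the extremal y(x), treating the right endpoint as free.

The Lagrangian L = (1/2) (y')^2 − 14 y gives
    ∂L/∂y = −14,   ∂L/∂y' = y'.
Euler-Lagrange: d/dx(y') − (−14) = 0, i.e. y'' + 14 = 0, so
    y(x) = −(14/2) x^2 + C1 x + C2.
Fixed left endpoint y(0) = 0 ⇒ C2 = 0.
The right endpoint x = 3 is free, so the natural (transversality) condition is ∂L/∂y' |_{x=3} = 0, i.e. y'(3) = 0.
Compute y'(x) = −14 x + C1, so y'(3) = −42 + C1 = 0 ⇒ C1 = 42.
Therefore the extremal is
    y(x) = −7 x^2 + 42 x.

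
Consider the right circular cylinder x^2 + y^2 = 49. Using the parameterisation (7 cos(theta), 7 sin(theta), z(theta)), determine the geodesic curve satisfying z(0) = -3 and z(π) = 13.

Parameterise the cylinder of radius R = 7 as
    r(θ) = (7 cos θ, 7 sin θ, z(θ)).
The arc-length element is
    ds = sqrt(49 + (dz/dθ)^2) dθ,
so the Lagrangian is L = sqrt(49 + z'^2).
L depends on z' only, not on z or θ, so ∂L/∂z = 0 and
    ∂L/∂z' = z' / sqrt(49 + z'^2).
The Euler-Lagrange equation gives
    d/dθ( z' / sqrt(49 + z'^2) ) = 0,
so z' is constant. Integrating once:
    z(θ) = a θ + b,
a helix on the cylinder (a straight line when the cylinder is unrolled). The constants a, b are determined by the endpoint conditions.
With endpoint conditions z(0) = -3 and z(π) = 13: from z(0) = b we get b = -3, and a·π + -3 = 13 gives a = 16/π, so
    z(θ) = (16/π) θ − 3.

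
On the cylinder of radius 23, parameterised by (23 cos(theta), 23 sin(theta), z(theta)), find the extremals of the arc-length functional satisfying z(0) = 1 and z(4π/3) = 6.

Parameterise the cylinder of radius R = 23 as
    r(θ) = (23 cos θ, 23 sin θ, z(θ)).
The arc-length element is
    ds = sqrt(529 + (dz/dθ)^2) dθ,
so the Lagrangian is L = sqrt(529 + z'^2).
L depends on z' only, not on z or θ, so ∂L/∂z = 0 and
    ∂L/∂z' = z' / sqrt(529 + z'^2).
The Euler-Lagrange equation gives
    d/dθ( z' / sqrt(529 + z'^2) ) = 0,
so z' is constant. Integrating once:
    z(θ) = a θ + b,
a helix on the cylinder (a straight line when the cylinder is unrolled). The constants a, b are determined by the endpoint conditions.
With endpoint conditions z(0) = 1 and z(4π/3) = 6: from z(0) = b we get b = 1, and a·4π/3 + 1 = 6 gives a = 15/(4π), so
    z(θ) = (15/(4π)) θ + 1.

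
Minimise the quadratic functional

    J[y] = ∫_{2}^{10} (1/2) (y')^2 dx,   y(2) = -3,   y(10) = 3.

The Lagrangian is L = (1/2) (y')^2.
Compute ∂L/∂y = 0, ∂L/∂y' = y'.
The Euler-Lagrange equation d/dx(∂L/∂y') − ∂L/∂y = 0 reduces to
    y'' = 0.
Its general solution is
    y(x) = A x + B,
with A, B fixed by the endpoint conditions.
Applying the endpoint conditions y(2) = -3 and y(10) = 3: solve A·2 + B = -3 and A·10 + B = 3. Subtracting gives A(10 − 2) = 3 − -3, so A = 3/4, and B = -3 − A·2 = -9/2. Therefore
    y(x) = (3/4) x - 9/2.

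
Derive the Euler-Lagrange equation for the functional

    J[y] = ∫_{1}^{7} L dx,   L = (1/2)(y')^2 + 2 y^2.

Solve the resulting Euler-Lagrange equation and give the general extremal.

The Lagrangian is L = (1/2)(y')^2 + 2 y^2.
∂L/∂y = 4y.
∂L/∂y' = y'.
The Euler-Lagrange equation d/dx(∂L/∂y') − ∂L/∂y = 0 becomes:
    y'' - 4 y = 0
General solution: y(x) = A e^(2x) + B e^(-2x), where A and B are arbitrary constants fixed by the endpoint conditions.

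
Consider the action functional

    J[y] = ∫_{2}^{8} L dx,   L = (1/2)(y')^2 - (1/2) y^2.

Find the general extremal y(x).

The Lagrangian is L = (1/2)(y')^2 - (1/2) y^2.
∂L/∂y = -y.
∂L/∂y' = y'.
The Euler-Lagrange equation d/dx(∂L/∂y') − ∂L/∂y = 0 becomes:
    y'' + y = 0
General solution: y(x) = A sin(x) + B cos(x), where A and B are arbitrary constants fixed by the endpoint conditions.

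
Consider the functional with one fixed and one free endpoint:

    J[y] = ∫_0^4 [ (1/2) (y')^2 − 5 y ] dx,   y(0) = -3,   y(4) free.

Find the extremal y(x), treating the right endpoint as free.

The Lagrangian L = (1/2) (y')^2 − 5 y gives
    ∂L/∂y = −5,   ∂L/∂y' = y'.
Euler-Lagrange: d/dx(y') − (−5) = 0, i.e. y'' + 5 = 0, so
    y(x) = −(5/2) x^2 + C1 x + C2.
Fixed left endpoint y(0) = -3 ⇒ C2 = -3.
The right endpoint x = 4 is free, so the natural (transversality) condition is ∂L/∂y' |_{x=4} = 0, i.e. y'(4) = 0.
Compute y'(x) = −5 x + C1, so y'(4) = −20 + C1 = 0 ⇒ C1 = 20.
Therefore the extremal is
    y(x) = −(5/2) x^2 + 20 x − 3.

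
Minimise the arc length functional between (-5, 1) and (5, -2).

Arc-length functional: J[y] = ∫ sqrt(1 + (y')^2) dx.
Lagrangian L = sqrt(1 + (y')^2) has no explicit y dependence, so ∂L/∂y = 0 and the Euler-Lagrange equation gives
    d/dx( y' / sqrt(1 + (y')^2) ) = 0  ⇒  y' / sqrt(1 + (y')^2) = const.
Hence y' is constant, so y(x) is affine.
Fitting the endpoints (-5, 1) and (5, -2):
    slope m = ((-2) − 1) / (5 − (-5)) = -3/10,
    intercept c = 1 − m·(-5) = -1/2.
Extremal: y(x) = (-3/10) x - 1/2.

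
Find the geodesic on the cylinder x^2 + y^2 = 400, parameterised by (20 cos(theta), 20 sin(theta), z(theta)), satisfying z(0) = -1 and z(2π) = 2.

Parameterise the cylinder of radius R = 20 as
    r(θ) = (20 cos θ, 20 sin θ, z(θ)).
The arc-length element is
    ds = sqrt(400 + (dz/dθ)^2) dθ,
so the Lagrangian is L = sqrt(400 + z'^2).
L depends on z' only, not on z or θ, so ∂L/∂z = 0 and
    ∂L/∂z' = z' / sqrt(400 + z'^2).
The Euler-Lagrange equation gives
    d/dθ( z' / sqrt(400 + z'^2) ) = 0,
so z' is constant. Integrating once:
    z(θ) = a θ + b,
a helix on the cylinder (a straight line when the cylinder is unrolled). The constants a, b are determined by the endpoint conditions.
With endpoint conditions z(0) = -1 and z(2π) = 2: from z(0) = b we get b = -1, and a·2π + -1 = 2 gives a = 3/(2π), so
    z(θ) = (3/(2π)) θ − 1.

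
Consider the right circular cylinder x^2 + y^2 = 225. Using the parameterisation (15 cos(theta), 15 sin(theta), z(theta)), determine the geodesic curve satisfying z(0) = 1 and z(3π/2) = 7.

Parameterise the cylinder of radius R = 15 as
    r(θ) = (15 cos θ, 15 sin θ, z(θ)).
The arc-length element is
    ds = sqrt(225 + (dz/dθ)^2) dθ,
so the Lagrangian is L = sqrt(225 + z'^2).
L depends on z' only, not on z or θ, so ∂L/∂z = 0 and
    ∂L/∂z' = z' / sqrt(225 + z'^2).
The Euler-Lagrange equation gives
    d/dθ( z' / sqrt(225 + z'^2) ) = 0,
so z' is constant. Integrating once:
    z(θ) = a θ + b,
a helix on the cylinder (a straight line when the cylinder is unrolled). The constants a, b are determined by the endpoint conditions.
With endpoint conditions z(0) = 1 and z(3π/2) = 7: from z(0) = b we get b = 1, and a·3π/2 + 1 = 7 gives a = 4/π, so
    z(θ) = (4/π) θ + 1.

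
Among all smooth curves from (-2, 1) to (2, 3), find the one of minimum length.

Arc-length functional: J[y] = ∫ sqrt(1 + (y')^2) dx.
Lagrangian L = sqrt(1 + (y')^2) has no explicit y dependence, so ∂L/∂y = 0 and the Euler-Lagrange equation gives
    d/dx( y' / sqrt(1 + (y')^2) ) = 0  ⇒  y' / sqrt(1 + (y')^2) = const.
Hence y' is constant, so y(x) is affine.
Fitting the endpoints (-2, 1) and (2, 3):
    slope m = (3 − 1) / (2 − (-2)) = 1/2,
    intercept c = 1 − m·(-2) = 2.
Extremal: y(x) = (1/2) x + 2.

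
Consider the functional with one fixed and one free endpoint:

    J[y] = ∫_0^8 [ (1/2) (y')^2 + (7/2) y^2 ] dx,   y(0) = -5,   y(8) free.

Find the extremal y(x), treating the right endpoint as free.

The Lagrangian L = (1/2) (y')^2 + (7/2) y^2 gives
    ∂L/∂y = 7 y,   ∂L/∂y' = y'.
Euler-Lagrange: y'' − 7 y = 0.
With k = sqrt(7), the general solution is
    y(x) = A cosh(sqrt(7) x) + B sinh(sqrt(7) x).
Fixed left endpoint y(0) = -5 ⇒ A = -5.
The right endpoint x = 8 is free, so the natural (transversality) condition is ∂L/∂y' |_{x=8} = 0, i.e. y'(8) = 0.
Compute y'(x) = A k sinh(k x) + B k cosh(k x), so
    y'(8) = A k sinh(k·8) + B k cosh(k·8) = 0
    ⇒ B = −A tanh(k·8) = 5 tanh(sqrt(7)·8).
Therefore the extremal is
    y(x) = −5 cosh(sqrt(7) x) + 5 tanh(sqrt(7)·8) sinh(sqrt(7) x).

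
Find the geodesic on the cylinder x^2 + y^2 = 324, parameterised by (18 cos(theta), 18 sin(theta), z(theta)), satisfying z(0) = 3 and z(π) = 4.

Parameterise the cylinder of radius R = 18 as
    r(θ) = (18 cos θ, 18 sin θ, z(θ)).
The arc-length element is
    ds = sqrt(324 + (dz/dθ)^2) dθ,
so the Lagrangian is L = sqrt(324 + z'^2).
L depends on z' only, not on z or θ, so ∂L/∂z = 0 and
    ∂L/∂z' = z' / sqrt(324 + z'^2).
The Euler-Lagrange equation gives
    d/dθ( z' / sqrt(324 + z'^2) ) = 0,
so z' is constant. Integrating once:
    z(θ) = a θ + b,
a helix on the cylinder (a straight line when the cylinder is unrolled). The constants a, b are determined by the endpoint conditions.
With endpoint conditions z(0) = 3 and z(π) = 4: from z(0) = b we get b = 3, and a·π + 3 = 4 gives a = 1/π, so
    z(θ) = (1/π) θ + 3.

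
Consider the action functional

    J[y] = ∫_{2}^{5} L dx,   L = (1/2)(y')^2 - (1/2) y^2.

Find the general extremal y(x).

The Lagrangian is L = (1/2)(y')^2 - (1/2) y^2.
∂L/∂y = -y.
∂L/∂y' = y'.
The Euler-Lagrange equation d/dx(∂L/∂y') − ∂L/∂y = 0 becomes:
    y'' + y = 0
General solution: y(x) = A sin(x) + B cos(x), where A and B are arbitrary constants fixed by the endpoint conditions.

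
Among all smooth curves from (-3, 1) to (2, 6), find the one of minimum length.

Arc-length functional: J[y] = ∫ sqrt(1 + (y')^2) dx.
Lagrangian L = sqrt(1 + (y')^2) has no explicit y dependence, so ∂L/∂y = 0 and the Euler-Lagrange equation gives
    d/dx( y' / sqrt(1 + (y')^2) ) = 0  ⇒  y' / sqrt(1 + (y')^2) = const.
Hence y' is constant, so y(x) is affine.
Fitting the endpoints (-3, 1) and (2, 6):
    slope m = (6 − 1) / (2 − (-3)) = 1,
    intercept c = 1 − m·(-3) = 4.
Extremal: y(x) = x + 4.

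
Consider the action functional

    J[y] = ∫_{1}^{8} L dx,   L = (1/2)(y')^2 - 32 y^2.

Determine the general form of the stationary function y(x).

The Lagrangian is L = (1/2)(y')^2 - 32 y^2.
∂L/∂y = -64y.
∂L/∂y' = y'.
The Euler-Lagrange equation d/dx(∂L/∂y') − ∂L/∂y = 0 becomes:
    y'' + 64 y = 0
General solution: y(x) = A sin(8x) + B cos(8x), where A and B are arbitrary constants fixed by the endpoint conditions.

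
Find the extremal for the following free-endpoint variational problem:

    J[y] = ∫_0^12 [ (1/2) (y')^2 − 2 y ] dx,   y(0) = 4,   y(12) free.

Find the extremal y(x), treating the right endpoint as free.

The Lagrangian L = (1/2) (y')^2 − 2 y gives
    ∂L/∂y = −2,   ∂L/∂y' = y'.
Euler-Lagrange: d/dx(y') − (−2) = 0, i.e. y'' + 2 = 0, so
    y(x) = −(2/2) x^2 + C1 x + C2.
Fixed left endpoint y(0) = 4 ⇒ C2 = 4.
The right endpoint x = 12 is free, so the natural (transversality) condition is ∂L/∂y' |_{x=12} = 0, i.e. y'(12) = 0.
Compute y'(x) = −2 x + C1, so y'(12) = −24 + C1 = 0 ⇒ C1 = 24.
Therefore the extremal is
    y(x) = −x^2 + 24 x + 4.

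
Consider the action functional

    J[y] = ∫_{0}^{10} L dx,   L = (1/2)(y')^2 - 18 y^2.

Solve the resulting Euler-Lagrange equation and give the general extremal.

The Lagrangian is L = (1/2)(y')^2 - 18 y^2.
∂L/∂y = -36y.
∂L/∂y' = y'.
The Euler-Lagrange equation d/dx(∂L/∂y') − ∂L/∂y = 0 becomes:
    y'' + 36 y = 0
General solution: y(x) = A sin(6x) + B cos(6x), where A and B are arbitrary constants fixed by the endpoint conditions.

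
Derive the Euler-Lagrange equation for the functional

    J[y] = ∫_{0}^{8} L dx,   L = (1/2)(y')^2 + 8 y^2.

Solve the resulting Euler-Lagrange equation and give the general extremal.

The Lagrangian is L = (1/2)(y')^2 + 8 y^2.
∂L/∂y = 16y.
∂L/∂y' = y'.
The Euler-Lagrange equation d/dx(∂L/∂y') − ∂L/∂y = 0 becomes:
    y'' - 16 y = 0
General solution: y(x) = A e^(4x) + B e^(-4x), where A and B are arbitrary constants fixed by the endpoint conditions.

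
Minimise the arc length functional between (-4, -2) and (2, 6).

Arc-length functional: J[y] = ∫ sqrt(1 + (y')^2) dx.
Lagrangian L = sqrt(1 + (y')^2) has no explicit y dependence, so ∂L/∂y = 0 and the Euler-Lagrange equation gives
    d/dx( y' / sqrt(1 + (y')^2) ) = 0  ⇒  y' / sqrt(1 + (y')^2) = const.
Hence y' is constant, so y(x) is affine.
Fitting the endpoints (-4, -2) and (2, 6):
    slope m = (6 − (-2)) / (2 − (-4)) = 4/3,
    intercept c = (-2) − m·(-4) = 10/3.
Extremal: y(x) = (4/3) x + 10/3.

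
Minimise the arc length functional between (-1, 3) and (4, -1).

Arc-length functional: J[y] = ∫ sqrt(1 + (y')^2) dx.
Lagrangian L = sqrt(1 + (y')^2) has no explicit y dependence, so ∂L/∂y = 0 and the Euler-Lagrange equation gives
    d/dx( y' / sqrt(1 + (y')^2) ) = 0  ⇒  y' / sqrt(1 + (y')^2) = const.
Hence y' is constant, so y(x) is affine.
Fitting the endpoints (-1, 3) and (4, -1):
    slope m = ((-1) − 3) / (4 − (-1)) = -4/5,
    intercept c = 3 − m·(-1) = 11/5.
Extremal: y(x) = (-4/5) x + 11/5.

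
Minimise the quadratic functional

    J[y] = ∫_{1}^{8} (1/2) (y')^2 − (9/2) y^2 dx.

The Lagrangian is L = (1/2) (y')^2 − (9/2) y^2.
Compute ∂L/∂y = -9y, ∂L/∂y' = y'.
The Euler-Lagrange equation d/dx(∂L/∂y') − ∂L/∂y = 0 reduces to
    y'' + 9 y = 0.
Its general solution is
    y(x) = A sin(3x) + B cos(3x),
with A, B fixed by the endpoint conditions.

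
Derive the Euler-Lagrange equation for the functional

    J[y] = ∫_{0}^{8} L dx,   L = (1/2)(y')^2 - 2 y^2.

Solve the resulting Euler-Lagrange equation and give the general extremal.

The Lagrangian is L = (1/2)(y')^2 - 2 y^2.
∂L/∂y = -4y.
∂L/∂y' = y'.
The Euler-Lagrange equation d/dx(∂L/∂y') − ∂L/∂y = 0 becomes:
    y'' + 4 y = 0
General solution: y(x) = A sin(2x) + B cos(2x), where A and B are arbitrary constants fixed by the endpoint conditions.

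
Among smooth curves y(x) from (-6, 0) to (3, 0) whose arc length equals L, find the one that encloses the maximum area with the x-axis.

Set up the augmented Lagrangian using a multiplier λ for the length constraint:
    F(y, y') = y − λ sqrt(1 + y'^2).
F has no explicit x dependence, so the Beltrami identity yields a first integral
    F − y' ∂F/∂y' = C.
Compute ∂F/∂y' = −λ y' / sqrt(1 + y'^2). Then
    y − λ sqrt(1 + y'^2) + λ y'^2 / sqrt(1 + y'^2) = C
    ⇒  y − λ / sqrt(1 + y'^2) = C.
Solving for y' and integrating gives
    (x − a)^2 + (y − b)^2 = λ^2,
a circular arc of radius λ. The constants a, b are determined by the endpoint conditions y(-6) = y(3) = 0, and λ is fixed implicitly by the length constraint
    ∫_{-6}^{3} sqrt(1 + y'^2) dx = L.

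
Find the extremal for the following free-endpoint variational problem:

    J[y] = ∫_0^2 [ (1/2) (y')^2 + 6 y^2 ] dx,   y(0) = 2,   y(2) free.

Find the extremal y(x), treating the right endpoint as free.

The Lagrangian L = (1/2) (y')^2 + 6 y^2 gives
    ∂L/∂y = 12 y,   ∂L/∂y' = y'.
Euler-Lagrange: y'' − 12 y = 0.
With k = sqrt(12), the general solution is
    y(x) = A cosh(sqrt(12) x) + B sinh(sqrt(12) x).
Fixed left endpoint y(0) = 2 ⇒ A = 2.
The right endpoint x = 2 is free, so the natural (transversality) condition is ∂L/∂y' |_{x=2} = 0, i.e. y'(2) = 0.
Compute y'(x) = A k sinh(k x) + B k cosh(k x), so
    y'(2) = A k sinh(k·2) + B k cosh(k·2) = 0
    ⇒ B = −A tanh(k·2) = − 2 tanh(sqrt(12)·2).
Therefore the extremal is
    y(x) = 2 cosh(sqrt(12) x) − 2 tanh(sqrt(12)·2) sinh(sqrt(12) x).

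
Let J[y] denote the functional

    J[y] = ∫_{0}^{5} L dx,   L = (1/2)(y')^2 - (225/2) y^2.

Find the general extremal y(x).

The Lagrangian is L = (1/2)(y')^2 - (225/2) y^2.
∂L/∂y = -225y.
∂L/∂y' = y'.
The Euler-Lagrange equation d/dx(∂L/∂y') − ∂L/∂y = 0 becomes:
    y'' + 225 y = 0
General solution: y(x) = A sin(15x) + B cos(15x), where A and B are arbitrary constants fixed by the endpoint conditions.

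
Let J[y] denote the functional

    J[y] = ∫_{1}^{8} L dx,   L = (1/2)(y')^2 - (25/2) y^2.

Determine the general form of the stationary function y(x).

The Lagrangian is L = (1/2)(y')^2 - (25/2) y^2.
∂L/∂y = -25y.
∂L/∂y' = y'.
The Euler-Lagrange equation d/dx(∂L/∂y') − ∂L/∂y = 0 becomes:
    y'' + 25 y = 0
General solution: y(x) = A sin(5x) + B cos(5x), where A and B are arbitrary constants fixed by the endpoint conditions.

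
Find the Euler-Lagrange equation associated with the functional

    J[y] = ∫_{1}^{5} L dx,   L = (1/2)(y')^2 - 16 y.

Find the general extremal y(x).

The Lagrangian is L = (1/2)(y')^2 - 16 y.
∂L/∂y = -16.
∂L/∂y' = y'.
The Euler-Lagrange equation d/dx(∂L/∂y') − ∂L/∂y = 0 becomes:
    y'' + 16 = 0
General solution: y(x) = -8 x^2 + A x + B, where A and B are arbitrary constants fixed by the endpoint conditions.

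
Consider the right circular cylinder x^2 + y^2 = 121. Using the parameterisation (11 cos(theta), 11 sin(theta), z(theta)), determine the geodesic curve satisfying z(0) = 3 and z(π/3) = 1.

Parameterise the cylinder of radius R = 11 as
    r(θ) = (11 cos θ, 11 sin θ, z(θ)).
The arc-length element is
    ds = sqrt(121 + (dz/dθ)^2) dθ,
so the Lagrangian is L = sqrt(121 + z'^2).
L depends on z' only, not on z or θ, so ∂L/∂z = 0 and
    ∂L/∂z' = z' / sqrt(121 + z'^2).
The Euler-Lagrange equation gives
    d/dθ( z' / sqrt(121 + z'^2) ) = 0,
so z' is constant. Integrating once:
    z(θ) = a θ + b,
a helix on the cylinder (a straight line when the cylinder is unrolled). The constants a, b are determined by the endpoint conditions.
With endpoint conditions z(0) = 3 and z(π/3) = 1: from z(0) = b we get b = 3, and a·π/3 + 3 = 1 gives a = -6/π, so
    z(θ) = (-6/π) θ + 3.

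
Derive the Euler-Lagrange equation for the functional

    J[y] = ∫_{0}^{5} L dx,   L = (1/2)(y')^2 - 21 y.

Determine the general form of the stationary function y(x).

The Lagrangian is L = (1/2)(y')^2 - 21 y.
∂L/∂y = -21.
∂L/∂y' = y'.
The Euler-Lagrange equation d/dx(∂L/∂y') − ∂L/∂y = 0 becomes:
    y'' + 21 = 0
General solution: y(x) = -(21/2) x^2 + A x + B, where A and B are arbitrary constants fixed by the endpoint conditions.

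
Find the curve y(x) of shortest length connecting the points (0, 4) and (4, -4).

Arc-length functional: J[y] = ∫ sqrt(1 + (y')^2) dx.
Lagrangian L = sqrt(1 + (y')^2) has no explicit y dependence, so ∂L/∂y = 0 and the Euler-Lagrange equation gives
    d/dx( y' / sqrt(1 + (y')^2) ) = 0  ⇒  y' / sqrt(1 + (y')^2) = const.
Hence y' is constant, so y(x) is affine.
Fitting the endpoints (0, 4) and (4, -4):
    slope m = ((-4) − 4) / (4 − 0) = -2,
    intercept c = 4 − m·0 = 4.
Extremal: y(x) = -2 x + 4.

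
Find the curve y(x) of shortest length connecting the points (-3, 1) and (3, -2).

Arc-length functional: J[y] = ∫ sqrt(1 + (y')^2) dx.
Lagrangian L = sqrt(1 + (y')^2) has no explicit y dependence, so ∂L/∂y = 0 and the Euler-Lagrange equation gives
    d/dx( y' / sqrt(1 + (y')^2) ) = 0  ⇒  y' / sqrt(1 + (y')^2) = const.
Hence y' is constant, so y(x) is affine.
Fitting the endpoints (-3, 1) and (3, -2):
    slope m = ((-2) − 1) / (3 − (-3)) = -1/2,
    intercept c = 1 − m·(-3) = -1/2.
Extremal: y(x) = (-1/2) x - 1/2.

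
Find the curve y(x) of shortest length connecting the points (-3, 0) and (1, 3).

Arc-length functional: J[y] = ∫ sqrt(1 + (y')^2) dx.
Lagrangian L = sqrt(1 + (y')^2) has no explicit y dependence, so ∂L/∂y = 0 and the Euler-Lagrange equation gives
    d/dx( y' / sqrt(1 + (y')^2) ) = 0  ⇒  y' / sqrt(1 + (y')^2) = const.
Hence y' is constant, so y(x) is affine.
Fitting the endpoints (-3, 0) and (1, 3):
    slope m = (3 − 0) / (1 − (-3)) = 3/4,
    intercept c = 0 − m·(-3) = 9/4.
Extremal: y(x) = (3/4) x + 9/4.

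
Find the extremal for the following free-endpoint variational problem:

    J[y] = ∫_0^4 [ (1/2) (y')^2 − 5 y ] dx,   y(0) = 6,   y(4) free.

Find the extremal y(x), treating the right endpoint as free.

The Lagrangian L = (1/2) (y')^2 − 5 y gives
    ∂L/∂y = −5,   ∂L/∂y' = y'.
Euler-Lagrange: d/dx(y') − (−5) = 0, i.e. y'' + 5 = 0, so
    y(x) = −(5/2) x^2 + C1 x + C2.
Fixed left endpoint y(0) = 6 ⇒ C2 = 6.
The right endpoint x = 4 is free, so the natural (transversality) condition is ∂L/∂y' |_{x=4} = 0, i.e. y'(4) = 0.
Compute y'(x) = −5 x + C1, so y'(4) = −20 + C1 = 0 ⇒ C1 = 20.
Therefore the extremal is
    y(x) = −(5/2) x^2 + 20 x + 6.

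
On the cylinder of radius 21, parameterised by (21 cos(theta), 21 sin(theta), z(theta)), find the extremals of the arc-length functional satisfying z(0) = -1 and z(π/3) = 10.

Parameterise the cylinder of radius R = 21 as
    r(θ) = (21 cos θ, 21 sin θ, z(θ)).
The arc-length element is
    ds = sqrt(441 + (dz/dθ)^2) dθ,
so the Lagrangian is L = sqrt(441 + z'^2).
L depends on z' only, not on z or θ, so ∂L/∂z = 0 and
    ∂L/∂z' = z' / sqrt(441 + z'^2).
The Euler-Lagrange equation gives
    d/dθ( z' / sqrt(441 + z'^2) ) = 0,
so z' is constant. Integrating once:
    z(θ) = a θ + b,
a helix on the cylinder (a straight line when the cylinder is unrolled). The constants a, b are determined by the endpoint conditions.
With endpoint conditions z(0) = -1 and z(π/3) = 10: from z(0) = b we get b = -1, and a·π/3 + -1 = 10 gives a = 33/π, so
    z(θ) = (33/π) θ − 1.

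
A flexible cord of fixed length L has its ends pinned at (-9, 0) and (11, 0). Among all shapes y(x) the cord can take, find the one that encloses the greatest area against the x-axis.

Set up the augmented Lagrangian using a multiplier λ for the length constraint:
    F(y, y') = y − λ sqrt(1 + y'^2).
F has no explicit x dependence, so the Beltrami identity yields a first integral
    F − y' ∂F/∂y' = C.
Compute ∂F/∂y' = −λ y' / sqrt(1 + y'^2). Then
    y − λ sqrt(1 + y'^2) + λ y'^2 / sqrt(1 + y'^2) = C
    ⇒  y − λ / sqrt(1 + y'^2) = C.
Solving for y' and integrating gives
    (x − a)^2 + (y − b)^2 = λ^2,
a circular arc of radius λ. The constants a, b are determined by the endpoint conditions y(-9) = y(11) = 0, and λ is fixed implicitly by the length constraint
    ∫_{-9}^{11} sqrt(1 + y'^2) dx = L.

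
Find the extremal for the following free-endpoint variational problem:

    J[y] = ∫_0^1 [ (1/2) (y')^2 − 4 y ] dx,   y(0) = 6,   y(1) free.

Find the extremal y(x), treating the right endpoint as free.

The Lagrangian L = (1/2) (y')^2 − 4 y gives
    ∂L/∂y = −4,   ∂L/∂y' = y'.
Euler-Lagrange: d/dx(y') − (−4) = 0, i.e. y'' + 4 = 0, so
    y(x) = −(4/2) x^2 + C1 x + C2.
Fixed left endpoint y(0) = 6 ⇒ C2 = 6.
The right endpoint x = 1 is free, so the natural (transversality) condition is ∂L/∂y' |_{x=1} = 0, i.e. y'(1) = 0.
Compute y'(x) = −4 x + C1, so y'(1) = −4 + C1 = 0 ⇒ C1 = 4.
Therefore the extremal is
    y(x) = −2 x^2 + 4 x + 6.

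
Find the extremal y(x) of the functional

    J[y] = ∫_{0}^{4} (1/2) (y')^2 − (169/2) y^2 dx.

The Lagrangian is L = (1/2) (y')^2 − (169/2) y^2.
Compute ∂L/∂y = -169y, ∂L/∂y' = y'.
The Euler-Lagrange equation d/dx(∂L/∂y') − ∂L/∂y = 0 reduces to
    y'' + 169 y = 0.
Its general solution is
    y(x) = A sin(13x) + B cos(13x),
with A, B fixed by the endpoint conditions.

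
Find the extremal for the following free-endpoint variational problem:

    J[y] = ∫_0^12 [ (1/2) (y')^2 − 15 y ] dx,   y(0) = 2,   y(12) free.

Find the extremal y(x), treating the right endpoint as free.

The Lagrangian L = (1/2) (y')^2 − 15 y gives
    ∂L/∂y = −15,   ∂L/∂y' = y'.
Euler-Lagrange: d/dx(y') − (−15) = 0, i.e. y'' + 15 = 0, so
    y(x) = −(15/2) x^2 + C1 x + C2.
Fixed left endpoint y(0) = 2 ⇒ C2 = 2.
The right endpoint x = 12 is free, so the natural (transversality) condition is ∂L/∂y' |_{x=12} = 0, i.e. y'(12) = 0.
Compute y'(x) = −15 x + C1, so y'(12) = −180 + C1 = 0 ⇒ C1 = 180.
Therefore the extremal is
    y(x) = −(15/2) x^2 + 180 x + 2.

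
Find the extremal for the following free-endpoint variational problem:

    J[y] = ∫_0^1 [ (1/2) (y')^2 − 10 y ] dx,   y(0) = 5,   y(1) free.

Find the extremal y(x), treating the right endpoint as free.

The Lagrangian L = (1/2) (y')^2 − 10 y gives
    ∂L/∂y = −10,   ∂L/∂y' = y'.
Euler-Lagrange: d/dx(y') − (−10) = 0, i.e. y'' + 10 = 0, so
    y(x) = −(10/2) x^2 + C1 x + C2.
Fixed left endpoint y(0) = 5 ⇒ C2 = 5.
The right endpoint x = 1 is free, so the natural (transversality) condition is ∂L/∂y' |_{x=1} = 0, i.e. y'(1) = 0.
Compute y'(x) = −10 x + C1, so y'(1) = −10 + C1 = 0 ⇒ C1 = 10.
Therefore the extremal is
    y(x) = −5 x^2 + 10 x + 5.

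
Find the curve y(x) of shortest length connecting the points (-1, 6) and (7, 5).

Arc-length functional: J[y] = ∫ sqrt(1 + (y')^2) dx.
Lagrangian L = sqrt(1 + (y')^2) has no explicit y dependence, so ∂L/∂y = 0 and the Euler-Lagrange equation gives
    d/dx( y' / sqrt(1 + (y')^2) ) = 0  ⇒  y' / sqrt(1 + (y')^2) = const.
Hence y' is constant, so y(x) is affine.
Fitting the endpoints (-1, 6) and (7, 5):
    slope m = (5 − 6) / (7 − (-1)) = -1/8,
    intercept c = 6 − m·(-1) = 47/8.
Extremal: y(x) = (-1/8) x + 47/8.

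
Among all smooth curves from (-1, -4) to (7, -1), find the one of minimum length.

Arc-length functional: J[y] = ∫ sqrt(1 + (y')^2) dx.
Lagrangian L = sqrt(1 + (y')^2) has no explicit y dependence, so ∂L/∂y = 0 and the Euler-Lagrange equation gives
    d/dx( y' / sqrt(1 + (y')^2) ) = 0  ⇒  y' / sqrt(1 + (y')^2) = const.
Hence y' is constant, so y(x) is affine.
Fitting the endpoints (-1, -4) and (7, -1):
    slope m = ((-1) − (-4)) / (7 − (-1)) = 3/8,
    intercept c = (-4) − m·(-1) = -29/8.
Extremal: y(x) = (3/8) x - 29/8.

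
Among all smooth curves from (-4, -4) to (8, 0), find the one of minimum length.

Arc-length functional: J[y] = ∫ sqrt(1 + (y')^2) dx.
Lagrangian L = sqrt(1 + (y')^2) has no explicit y dependence, so ∂L/∂y = 0 and the Euler-Lagrange equation gives
    d/dx( y' / sqrt(1 + (y')^2) ) = 0  ⇒  y' / sqrt(1 + (y')^2) = const.
Hence y' is constant, so y(x) is affine.
Fitting the endpoints (-4, -4) and (8, 0):
    slope m = (0 − (-4)) / (8 − (-4)) = 1/3,
    intercept c = (-4) − m·(-4) = -8/3.
Extremal: y(x) = (1/3) x - 8/3.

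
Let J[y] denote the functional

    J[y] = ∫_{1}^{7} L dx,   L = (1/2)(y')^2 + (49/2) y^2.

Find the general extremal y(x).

The Lagrangian is L = (1/2)(y')^2 + (49/2) y^2.
∂L/∂y = 49y.
∂L/∂y' = y'.
The Euler-Lagrange equation d/dx(∂L/∂y') − ∂L/∂y = 0 becomes:
    y'' - 49 y = 0
General solution: y(x) = A e^(7x) + B e^(-7x), where A and B are arbitrary constants fixed by the endpoint conditions.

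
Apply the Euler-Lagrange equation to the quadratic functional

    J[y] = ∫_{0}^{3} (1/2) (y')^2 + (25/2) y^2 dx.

The Lagrangian is L = (1/2) (y')^2 + (25/2) y^2.
Compute ∂L/∂y = 25y, ∂L/∂y' = y'.
The Euler-Lagrange equation d/dx(∂L/∂y') − ∂L/∂y = 0 reduces to
    y'' − 25 y = 0.
Its general solution is
    y(x) = A e^(5x) + B e^(−5x),
with A, B fixed by the endpoint conditions.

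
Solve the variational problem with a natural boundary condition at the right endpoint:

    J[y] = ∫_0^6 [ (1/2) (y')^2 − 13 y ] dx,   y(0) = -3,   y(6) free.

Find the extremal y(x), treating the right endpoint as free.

The Lagrangian L = (1/2) (y')^2 − 13 y gives
    ∂L/∂y = −13,   ∂L/∂y' = y'.
Euler-Lagrange: d/dx(y') − (−13) = 0, i.e. y'' + 13 = 0, so
    y(x) = −(13/2) x^2 + C1 x + C2.
Fixed left endpoint y(0) = -3 ⇒ C2 = -3.
The right endpoint x = 6 is free, so the natural (transversality) condition is ∂L/∂y' |_{x=6} = 0, i.e. y'(6) = 0.
Compute y'(x) = −13 x + C1, so y'(6) = −78 + C1 = 0 ⇒ C1 = 78.
Therefore the extremal is
    y(x) = −(13/2) x^2 + 78 x − 3.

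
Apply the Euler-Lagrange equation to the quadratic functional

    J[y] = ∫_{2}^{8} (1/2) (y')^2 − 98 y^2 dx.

The Lagrangian is L = (1/2) (y')^2 − 98 y^2.
Compute ∂L/∂y = -196y, ∂L/∂y' = y'.
The Euler-Lagrange equation d/dx(∂L/∂y') − ∂L/∂y = 0 reduces to
    y'' + 196 y = 0.
Its general solution is
    y(x) = A sin(14x) + B cos(14x),
with A, B fixed by the endpoint conditions.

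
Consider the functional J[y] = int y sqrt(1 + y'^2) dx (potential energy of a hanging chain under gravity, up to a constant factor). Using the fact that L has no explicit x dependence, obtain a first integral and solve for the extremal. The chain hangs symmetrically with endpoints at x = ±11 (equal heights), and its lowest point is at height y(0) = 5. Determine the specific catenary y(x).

The Lagrangian L(y, y') = y sqrt(1 + y'^2) has no explicit x dependence, so the Beltrami identity applies:
    L − y' ∂L/∂y' = C.
Compute ∂L/∂y' = y · y' / sqrt(1 + y'^2). Then
    L − y' ∂L/∂y'
    = y sqrt(1 + y'^2) − y · y'^2 / sqrt(1 + y'^2)
    = y (1 + y'^2 − y'^2) / sqrt(1 + y'^2)
    = y / sqrt(1 + y'^2) = C.
Squaring gives y^2 = C^2 (1 + y'^2), i.e.
    y'^2 = y^2 / C^2 − 1.
Separating variables,
    dy / sqrt(y^2 − C^2) = dx / C,
and integrating gives arccosh(y / C) = (x − a)/C, so
    y(x) = C cosh((x − a)/C),
the catenary. The constants C and a are fixed by the two endpoint conditions (and, for the hanging-chain problem, the length constraint selects C).
Now fit the given data. The endpoints x = ±11 are symmetric at equal height, so the catenary is even about its minimum: a = 0 and y(x) = C cosh(x/C). The lowest point is y(0) = C cosh(0) = C, and we are told y(0) = 5, so C = 5. Therefore
    y(x) = 5 cosh(x/5),
and at the endpoints
    y(±11) = 5 cosh(11/5).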